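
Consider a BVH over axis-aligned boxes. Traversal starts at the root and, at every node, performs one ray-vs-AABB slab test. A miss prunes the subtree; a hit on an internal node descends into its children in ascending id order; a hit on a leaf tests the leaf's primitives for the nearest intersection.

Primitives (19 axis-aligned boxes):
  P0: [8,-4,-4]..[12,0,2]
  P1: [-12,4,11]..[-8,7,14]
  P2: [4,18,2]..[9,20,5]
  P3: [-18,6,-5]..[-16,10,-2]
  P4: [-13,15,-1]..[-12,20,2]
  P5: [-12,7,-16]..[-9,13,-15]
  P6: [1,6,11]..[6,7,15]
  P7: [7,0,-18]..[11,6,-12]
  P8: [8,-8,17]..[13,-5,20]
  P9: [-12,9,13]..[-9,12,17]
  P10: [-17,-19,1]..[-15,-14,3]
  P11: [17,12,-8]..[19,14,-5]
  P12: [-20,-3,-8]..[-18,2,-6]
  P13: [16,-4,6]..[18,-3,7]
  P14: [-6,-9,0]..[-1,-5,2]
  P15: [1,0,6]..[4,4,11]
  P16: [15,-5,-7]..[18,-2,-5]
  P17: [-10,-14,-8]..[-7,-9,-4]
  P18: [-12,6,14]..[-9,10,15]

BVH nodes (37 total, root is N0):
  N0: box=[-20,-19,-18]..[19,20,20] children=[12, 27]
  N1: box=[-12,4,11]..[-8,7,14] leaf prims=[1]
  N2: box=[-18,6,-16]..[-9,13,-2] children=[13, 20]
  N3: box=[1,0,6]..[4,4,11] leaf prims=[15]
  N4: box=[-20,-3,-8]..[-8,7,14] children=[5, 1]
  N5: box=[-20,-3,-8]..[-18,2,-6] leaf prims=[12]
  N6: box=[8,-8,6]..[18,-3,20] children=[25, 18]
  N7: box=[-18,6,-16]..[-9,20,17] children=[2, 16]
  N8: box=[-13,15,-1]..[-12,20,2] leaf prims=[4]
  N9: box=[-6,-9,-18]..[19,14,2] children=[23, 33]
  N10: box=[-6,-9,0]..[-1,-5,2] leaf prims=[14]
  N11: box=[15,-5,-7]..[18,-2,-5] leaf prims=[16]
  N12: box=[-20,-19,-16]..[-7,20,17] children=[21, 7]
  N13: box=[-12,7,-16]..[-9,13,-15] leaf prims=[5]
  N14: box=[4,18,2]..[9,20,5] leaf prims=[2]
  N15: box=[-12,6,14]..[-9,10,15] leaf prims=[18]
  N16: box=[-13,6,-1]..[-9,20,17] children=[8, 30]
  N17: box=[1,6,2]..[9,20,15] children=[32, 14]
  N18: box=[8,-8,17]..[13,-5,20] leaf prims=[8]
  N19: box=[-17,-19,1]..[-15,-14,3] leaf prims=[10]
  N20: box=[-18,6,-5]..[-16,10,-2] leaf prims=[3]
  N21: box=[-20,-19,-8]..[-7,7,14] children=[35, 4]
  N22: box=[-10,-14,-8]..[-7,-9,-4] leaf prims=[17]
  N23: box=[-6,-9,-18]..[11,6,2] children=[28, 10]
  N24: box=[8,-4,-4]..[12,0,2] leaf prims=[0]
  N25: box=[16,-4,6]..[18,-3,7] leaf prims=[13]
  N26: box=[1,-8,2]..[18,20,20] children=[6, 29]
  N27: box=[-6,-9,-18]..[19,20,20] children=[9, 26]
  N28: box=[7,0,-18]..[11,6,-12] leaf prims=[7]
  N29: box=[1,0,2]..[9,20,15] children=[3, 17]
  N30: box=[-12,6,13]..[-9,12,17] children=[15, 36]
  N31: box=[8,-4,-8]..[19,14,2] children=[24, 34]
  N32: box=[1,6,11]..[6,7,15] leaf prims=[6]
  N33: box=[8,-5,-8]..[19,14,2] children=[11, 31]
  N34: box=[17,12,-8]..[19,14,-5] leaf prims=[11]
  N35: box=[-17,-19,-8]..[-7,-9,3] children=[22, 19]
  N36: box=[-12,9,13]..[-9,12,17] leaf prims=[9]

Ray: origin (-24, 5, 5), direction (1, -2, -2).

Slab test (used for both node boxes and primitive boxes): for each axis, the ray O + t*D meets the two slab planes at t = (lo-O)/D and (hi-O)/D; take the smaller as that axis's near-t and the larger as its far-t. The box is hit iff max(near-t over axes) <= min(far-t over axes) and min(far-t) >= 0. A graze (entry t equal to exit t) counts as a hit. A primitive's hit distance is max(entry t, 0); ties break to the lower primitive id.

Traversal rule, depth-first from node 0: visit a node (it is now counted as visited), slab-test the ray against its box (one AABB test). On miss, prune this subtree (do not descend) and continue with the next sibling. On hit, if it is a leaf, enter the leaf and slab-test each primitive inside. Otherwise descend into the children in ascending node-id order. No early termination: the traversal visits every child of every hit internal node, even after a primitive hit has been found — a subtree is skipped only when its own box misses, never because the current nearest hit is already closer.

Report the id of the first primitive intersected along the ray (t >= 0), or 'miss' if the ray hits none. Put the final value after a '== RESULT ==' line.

Trace the traversal:
N0 x:[4,43] y:[-15/2,12] z:[-15/2,23/2] -> hit [4,23/2], descend [12, 27]
  N12 x:[4,17] y:[-15/2,12] z:[-6,21/2] -> hit [4,21/2], descend [7, 21]
    N7 x:[6,15] y:[-15/2,-1/2] z:[-6,21/2] -> miss, prune
    N21 x:[4,17] y:[-1,12] z:[-9/2,13/2] -> hit [4,13/2], descend [4, 35]
      N4 x:[4,16] y:[-1,4] z:[-9/2,13/2] -> hit [4,4], descend [1, 5]
        N1 x:[12,16] y:[-1,1/2] z:[-9/2,-3] -> miss, prune
        N5 x:[4,6] y:[3/2,4] z:[11/2,13/2] -> miss, prune
      N35 x:[7,17] y:[7,12] z:[1,13/2] -> miss, prune
  N27 x:[18,43] y:[-15/2,7] z:[-15/2,23/2] -> miss, prune

Visited [0, 12, 7, 21, 4, 1, 5, 35, 27]. Tests: 9 box, 0 leaf. Nearest: miss.

== RESULT ==
miss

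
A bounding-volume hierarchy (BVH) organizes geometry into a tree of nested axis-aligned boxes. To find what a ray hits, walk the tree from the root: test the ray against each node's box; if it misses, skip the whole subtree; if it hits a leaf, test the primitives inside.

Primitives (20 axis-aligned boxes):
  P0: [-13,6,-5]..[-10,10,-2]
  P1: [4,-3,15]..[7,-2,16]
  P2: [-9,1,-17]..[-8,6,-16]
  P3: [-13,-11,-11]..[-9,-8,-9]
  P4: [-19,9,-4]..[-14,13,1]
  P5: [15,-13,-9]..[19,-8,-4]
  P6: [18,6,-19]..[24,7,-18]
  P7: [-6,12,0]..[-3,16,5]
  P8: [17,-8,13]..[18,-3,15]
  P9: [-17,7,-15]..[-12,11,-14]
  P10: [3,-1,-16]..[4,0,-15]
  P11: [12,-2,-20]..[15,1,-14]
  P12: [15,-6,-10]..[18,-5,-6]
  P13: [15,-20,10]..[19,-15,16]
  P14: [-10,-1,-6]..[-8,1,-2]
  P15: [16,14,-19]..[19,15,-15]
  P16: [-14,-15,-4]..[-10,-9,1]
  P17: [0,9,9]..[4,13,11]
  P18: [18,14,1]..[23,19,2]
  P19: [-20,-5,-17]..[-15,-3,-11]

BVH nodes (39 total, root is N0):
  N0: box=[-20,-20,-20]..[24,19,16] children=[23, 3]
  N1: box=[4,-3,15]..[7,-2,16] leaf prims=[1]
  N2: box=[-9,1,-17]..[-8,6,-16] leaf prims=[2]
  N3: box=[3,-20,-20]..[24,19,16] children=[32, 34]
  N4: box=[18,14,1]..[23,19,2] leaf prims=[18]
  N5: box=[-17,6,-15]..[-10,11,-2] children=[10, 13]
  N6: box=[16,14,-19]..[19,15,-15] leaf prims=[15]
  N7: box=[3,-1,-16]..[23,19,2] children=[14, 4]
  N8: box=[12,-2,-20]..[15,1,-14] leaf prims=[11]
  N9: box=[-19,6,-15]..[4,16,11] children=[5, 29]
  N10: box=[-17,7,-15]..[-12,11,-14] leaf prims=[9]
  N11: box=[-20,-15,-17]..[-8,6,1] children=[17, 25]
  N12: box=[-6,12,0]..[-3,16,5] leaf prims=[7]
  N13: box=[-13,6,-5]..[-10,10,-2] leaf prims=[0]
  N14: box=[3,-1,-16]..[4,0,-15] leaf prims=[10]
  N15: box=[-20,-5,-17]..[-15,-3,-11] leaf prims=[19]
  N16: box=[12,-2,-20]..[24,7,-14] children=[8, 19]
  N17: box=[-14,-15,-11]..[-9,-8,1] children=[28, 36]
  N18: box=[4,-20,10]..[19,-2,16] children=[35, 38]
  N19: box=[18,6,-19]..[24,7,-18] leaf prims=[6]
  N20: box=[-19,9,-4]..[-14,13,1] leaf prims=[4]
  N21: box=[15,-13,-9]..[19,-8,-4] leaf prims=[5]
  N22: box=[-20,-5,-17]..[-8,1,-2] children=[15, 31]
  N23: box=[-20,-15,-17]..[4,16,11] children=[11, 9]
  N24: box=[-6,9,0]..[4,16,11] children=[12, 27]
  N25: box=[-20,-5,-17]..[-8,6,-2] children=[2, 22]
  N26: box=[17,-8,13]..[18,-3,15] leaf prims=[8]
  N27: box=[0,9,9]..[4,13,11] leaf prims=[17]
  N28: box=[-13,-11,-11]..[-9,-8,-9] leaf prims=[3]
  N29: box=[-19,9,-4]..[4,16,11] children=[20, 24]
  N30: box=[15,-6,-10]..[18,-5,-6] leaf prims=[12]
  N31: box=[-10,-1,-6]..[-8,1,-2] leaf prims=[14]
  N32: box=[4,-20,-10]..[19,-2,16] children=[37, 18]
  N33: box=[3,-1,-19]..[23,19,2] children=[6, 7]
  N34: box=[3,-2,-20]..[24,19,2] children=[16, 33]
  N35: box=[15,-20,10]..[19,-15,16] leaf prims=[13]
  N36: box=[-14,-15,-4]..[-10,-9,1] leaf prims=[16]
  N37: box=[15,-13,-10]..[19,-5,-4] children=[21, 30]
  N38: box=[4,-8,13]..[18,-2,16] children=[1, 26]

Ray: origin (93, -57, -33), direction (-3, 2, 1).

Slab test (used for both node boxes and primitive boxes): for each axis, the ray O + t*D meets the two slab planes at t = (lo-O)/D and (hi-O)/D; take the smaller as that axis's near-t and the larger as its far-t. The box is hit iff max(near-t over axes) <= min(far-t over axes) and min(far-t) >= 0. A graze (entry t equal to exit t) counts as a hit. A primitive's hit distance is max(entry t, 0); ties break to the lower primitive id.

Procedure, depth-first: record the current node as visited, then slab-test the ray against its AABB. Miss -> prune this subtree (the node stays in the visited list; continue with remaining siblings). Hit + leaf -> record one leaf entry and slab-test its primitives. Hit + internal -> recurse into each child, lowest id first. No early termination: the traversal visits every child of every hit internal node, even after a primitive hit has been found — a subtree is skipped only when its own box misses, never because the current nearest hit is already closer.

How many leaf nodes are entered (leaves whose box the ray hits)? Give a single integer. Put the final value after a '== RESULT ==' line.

Trace the traversal:
N0 x:[23,113/3] y:[37/2,38] z:[13,49] -> hit [23,113/3], descend [3, 23]
  N3 x:[23,30] y:[37/2,38] z:[13,49] -> hit [23,30], descend [32, 34]
    N32 x:[74/3,89/3] y:[37/2,55/2] z:[23,49] -> hit [74/3,55/2], descend [18, 37]
      N18 x:[74/3,89/3] y:[37/2,55/2] z:[43,49] -> miss, prune
      N37 x:[74/3,26] y:[22,26] z:[23,29] -> hit [74/3,26], descend [21, 30]
        N21 x:[74/3,26] y:[22,49/2] z:[24,29] -> miss, prune
        N30 x:[25,26] y:[51/2,26] z:[23,27] -> hit [51/2,26] leaf, test {P12@t=51/2}
    N34 x:[23,30] y:[55/2,38] z:[13,35] -> hit [55/2,30], descend [16, 33]
      N16 x:[23,27] y:[55/2,32] z:[13,19] -> miss, prune
      N33 x:[70/3,30] y:[28,38] z:[14,35] -> hit [28,30], descend [6, 7]
        N6 x:[74/3,77/3] y:[71/2,36] z:[14,18] -> miss, prune
        N7 x:[70/3,30] y:[28,38] z:[17,35] -> hit [28,30], descend [4, 14]
          N4 x:[70/3,25] y:[71/2,38] z:[34,35] -> miss, prune
          N14 x:[89/3,30] y:[28,57/2] z:[17,18] -> miss, prune
  N23 x:[89/3,113/3] y:[21,73/2] z:[16,44] -> hit [89/3,73/2], descend [9, 11]
    N9 x:[89/3,112/3] y:[63/2,73/2] z:[18,44] -> hit [63/2,73/2], descend [5, 29]
      N5 x:[103/3,110/3] y:[63/2,34] z:[18,31] -> miss, prune
      N29 x:[89/3,112/3] y:[33,73/2] z:[29,44] -> hit [33,73/2], descend [20, 24]
        N20 x:[107/3,112/3] y:[33,35] z:[29,34] -> miss, prune
        N24 x:[89/3,33] y:[33,73/2] z:[33,44] -> hit [33,33], descend [12, 27]
          N12 x:[32,33] y:[69/2,73/2] z:[33,38] -> miss, prune
          N27 x:[89/3,31] y:[33,35] z:[42,44] -> miss, prune
    N11 x:[101/3,113/3] y:[21,63/2] z:[16,34] -> miss, prune

23 AABB tests over nodes [0, 3, 32, 18, 37, 21, 30, 34, 16, 33, 6, 7, 4, 14, 23, 9, 5, 29, 20, 24, 12, 27, 11]; 1 leaf entered; closest P12.

== RESULT ==
1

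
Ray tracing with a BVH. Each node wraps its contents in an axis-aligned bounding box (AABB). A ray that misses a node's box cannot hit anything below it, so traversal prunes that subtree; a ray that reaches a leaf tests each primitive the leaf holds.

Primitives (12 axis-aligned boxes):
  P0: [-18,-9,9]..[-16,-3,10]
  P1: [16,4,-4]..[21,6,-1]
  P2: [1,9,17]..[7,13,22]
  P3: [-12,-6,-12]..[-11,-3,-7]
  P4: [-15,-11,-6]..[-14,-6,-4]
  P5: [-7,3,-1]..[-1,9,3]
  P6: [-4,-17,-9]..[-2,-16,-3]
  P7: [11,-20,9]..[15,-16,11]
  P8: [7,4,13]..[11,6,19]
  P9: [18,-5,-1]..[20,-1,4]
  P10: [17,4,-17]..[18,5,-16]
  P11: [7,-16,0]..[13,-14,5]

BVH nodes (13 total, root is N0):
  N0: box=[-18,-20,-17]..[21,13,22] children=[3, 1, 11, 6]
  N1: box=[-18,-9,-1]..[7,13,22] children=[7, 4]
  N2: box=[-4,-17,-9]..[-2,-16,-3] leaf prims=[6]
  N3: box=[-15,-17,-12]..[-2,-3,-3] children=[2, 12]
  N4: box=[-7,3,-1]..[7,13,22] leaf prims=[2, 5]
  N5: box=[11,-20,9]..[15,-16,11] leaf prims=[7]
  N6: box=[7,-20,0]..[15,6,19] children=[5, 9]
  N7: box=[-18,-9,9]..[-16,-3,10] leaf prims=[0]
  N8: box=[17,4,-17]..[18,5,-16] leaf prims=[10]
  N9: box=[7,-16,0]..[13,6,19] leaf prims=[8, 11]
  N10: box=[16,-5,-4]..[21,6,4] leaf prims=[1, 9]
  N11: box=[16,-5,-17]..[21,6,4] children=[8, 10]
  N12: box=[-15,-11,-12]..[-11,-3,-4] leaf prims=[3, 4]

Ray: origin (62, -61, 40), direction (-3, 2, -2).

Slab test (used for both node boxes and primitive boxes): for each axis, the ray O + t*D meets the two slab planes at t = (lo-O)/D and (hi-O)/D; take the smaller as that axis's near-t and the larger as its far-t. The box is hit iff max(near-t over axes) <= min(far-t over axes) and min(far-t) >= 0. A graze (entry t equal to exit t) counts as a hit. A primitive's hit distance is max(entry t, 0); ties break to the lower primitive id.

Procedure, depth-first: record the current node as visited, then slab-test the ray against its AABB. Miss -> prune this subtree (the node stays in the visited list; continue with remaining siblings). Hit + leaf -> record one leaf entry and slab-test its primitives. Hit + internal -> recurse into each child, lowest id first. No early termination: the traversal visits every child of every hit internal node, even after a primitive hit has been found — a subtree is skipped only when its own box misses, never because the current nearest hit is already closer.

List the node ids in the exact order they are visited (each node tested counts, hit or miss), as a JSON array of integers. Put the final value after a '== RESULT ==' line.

Walk:
N0 x:[41/3,80/3] y:[41/2,37] z:[9,57/2] -> hit [41/2,80/3], descend [1, 3, 6, 11]
  N1 x:[55/3,80/3] y:[26,37] z:[9,41/2] -> miss, prune
  N3 x:[64/3,77/3] y:[22,29] z:[43/2,26] -> hit [22,77/3], descend [2, 12]
    N2 x:[64/3,22] y:[22,45/2] z:[43/2,49/2] -> hit [22,22] leaf, test {P6@t=22}
    N12 x:[73/3,77/3] y:[25,29] z:[22,26] -> hit [25,77/3] leaf, test {P3(miss), P4(miss)}
  N6 x:[47/3,55/3] y:[41/2,67/2] z:[21/2,20] -> miss, prune
  N11 x:[41/3,46/3] y:[28,67/2] z:[18,57/2] -> miss, prune

Summary -> nodes [0, 1, 3, 2, 12, 6, 11]; box-tests=7; leaf-entries=2; first=P6

== RESULT ==
[0, 1, 3, 2, 12, 6, 11]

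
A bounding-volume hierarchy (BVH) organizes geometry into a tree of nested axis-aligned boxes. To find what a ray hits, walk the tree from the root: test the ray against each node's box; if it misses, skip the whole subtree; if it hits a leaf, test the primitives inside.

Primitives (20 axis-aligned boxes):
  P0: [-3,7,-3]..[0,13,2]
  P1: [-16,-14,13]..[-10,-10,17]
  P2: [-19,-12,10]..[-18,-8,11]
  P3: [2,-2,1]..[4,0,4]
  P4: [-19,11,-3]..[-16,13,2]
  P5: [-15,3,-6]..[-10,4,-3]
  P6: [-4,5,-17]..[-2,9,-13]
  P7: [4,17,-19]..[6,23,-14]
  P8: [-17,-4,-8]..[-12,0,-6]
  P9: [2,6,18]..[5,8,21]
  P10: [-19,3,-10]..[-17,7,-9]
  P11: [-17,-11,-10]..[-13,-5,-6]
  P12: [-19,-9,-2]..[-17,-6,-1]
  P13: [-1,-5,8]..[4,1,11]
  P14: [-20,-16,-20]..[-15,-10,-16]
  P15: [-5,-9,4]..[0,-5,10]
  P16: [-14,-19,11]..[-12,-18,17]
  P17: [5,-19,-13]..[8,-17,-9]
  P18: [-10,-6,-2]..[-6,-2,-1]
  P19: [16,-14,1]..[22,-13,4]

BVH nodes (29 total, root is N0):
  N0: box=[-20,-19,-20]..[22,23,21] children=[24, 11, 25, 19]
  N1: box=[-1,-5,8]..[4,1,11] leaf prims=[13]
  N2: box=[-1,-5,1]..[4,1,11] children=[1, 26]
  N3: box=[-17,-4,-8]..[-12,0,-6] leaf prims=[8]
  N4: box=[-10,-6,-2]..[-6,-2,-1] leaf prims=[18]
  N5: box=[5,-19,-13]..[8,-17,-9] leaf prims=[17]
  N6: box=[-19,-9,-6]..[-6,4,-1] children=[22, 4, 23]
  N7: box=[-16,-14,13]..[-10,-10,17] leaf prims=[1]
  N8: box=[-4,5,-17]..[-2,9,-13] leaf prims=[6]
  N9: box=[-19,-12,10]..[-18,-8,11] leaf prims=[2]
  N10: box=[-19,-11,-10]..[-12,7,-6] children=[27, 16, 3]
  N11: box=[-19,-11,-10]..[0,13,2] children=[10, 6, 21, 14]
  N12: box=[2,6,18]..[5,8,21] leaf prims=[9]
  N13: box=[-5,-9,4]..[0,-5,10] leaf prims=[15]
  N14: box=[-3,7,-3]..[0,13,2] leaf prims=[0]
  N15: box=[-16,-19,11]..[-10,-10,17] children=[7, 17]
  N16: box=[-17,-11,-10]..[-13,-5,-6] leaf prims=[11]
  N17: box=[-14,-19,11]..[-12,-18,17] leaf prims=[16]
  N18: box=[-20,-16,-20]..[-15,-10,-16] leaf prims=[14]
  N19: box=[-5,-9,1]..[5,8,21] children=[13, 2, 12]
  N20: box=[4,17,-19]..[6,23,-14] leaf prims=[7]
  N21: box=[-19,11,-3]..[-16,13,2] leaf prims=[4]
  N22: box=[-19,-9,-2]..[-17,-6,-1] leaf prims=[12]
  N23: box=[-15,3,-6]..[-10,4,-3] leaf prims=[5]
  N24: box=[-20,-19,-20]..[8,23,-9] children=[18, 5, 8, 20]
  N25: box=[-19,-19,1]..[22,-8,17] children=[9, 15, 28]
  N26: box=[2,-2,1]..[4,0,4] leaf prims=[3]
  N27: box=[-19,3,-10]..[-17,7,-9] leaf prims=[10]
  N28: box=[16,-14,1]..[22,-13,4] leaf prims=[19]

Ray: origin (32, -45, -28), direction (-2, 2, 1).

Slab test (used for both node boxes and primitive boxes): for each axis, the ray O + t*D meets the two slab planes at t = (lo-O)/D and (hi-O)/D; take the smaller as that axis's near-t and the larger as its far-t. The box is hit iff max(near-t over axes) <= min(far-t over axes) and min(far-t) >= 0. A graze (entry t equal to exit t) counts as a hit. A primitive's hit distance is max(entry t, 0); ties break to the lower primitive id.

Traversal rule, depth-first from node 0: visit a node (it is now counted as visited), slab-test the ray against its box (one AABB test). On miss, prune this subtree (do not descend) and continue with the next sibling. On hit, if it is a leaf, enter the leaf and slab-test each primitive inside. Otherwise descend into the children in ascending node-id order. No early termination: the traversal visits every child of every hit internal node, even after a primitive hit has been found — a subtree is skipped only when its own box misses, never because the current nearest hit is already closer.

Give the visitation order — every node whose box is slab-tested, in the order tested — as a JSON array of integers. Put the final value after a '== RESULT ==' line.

Trace the traversal:
N0 x:[5,26] y:[13,34] z:[8,49] -> hit [13,26], descend [11, 19, 24, 25]
  N11 x:[16,51/2] y:[17,29] z:[18,30] -> hit [18,51/2], descend [6, 10, 14, 21]
    N6 x:[19,51/2] y:[18,49/2] z:[22,27] -> hit [22,49/2], descend [4, 22, 23]
      N4 x:[19,21] y:[39/2,43/2] z:[26,27] -> miss, prune
      N22 x:[49/2,51/2] y:[18,39/2] z:[26,27] -> miss, prune
      N23 x:[21,47/2] y:[24,49/2] z:[22,25] -> miss, prune
    N10 x:[22,51/2] y:[17,26] z:[18,22] -> hit [22,22], descend [3, 16, 27]
      N3 x:[22,49/2] y:[41/2,45/2] z:[20,22] -> hit [22,22] leaf, test {P8@t=22}
      N16 x:[45/2,49/2] y:[17,20] z:[18,22] -> miss, prune
      N27 x:[49/2,51/2] y:[24,26] z:[18,19] -> miss, prune
    N14 x:[16,35/2] y:[26,29] z:[25,30] -> miss, prune
    N21 x:[24,51/2] y:[28,29] z:[25,30] -> miss, prune
  N19 x:[27/2,37/2] y:[18,53/2] z:[29,49] -> miss, prune
  N24 x:[12,26] y:[13,34] z:[8,19] -> hit [13,19], descend [5, 8, 18, 20]
    N5 x:[12,27/2] y:[13,14] z:[15,19] -> miss, prune
    N8 x:[17,18] y:[25,27] z:[11,15] -> miss, prune
    N18 x:[47/2,26] y:[29/2,35/2] z:[8,12] -> miss, prune
    N20 x:[13,14] y:[31,34] z:[9,14] -> miss, prune
  N25 x:[5,51/2] y:[13,37/2] z:[29,45] -> miss, prune

19 AABB tests over nodes [0, 11, 6, 4, 22, 23, 10, 3, 16, 27, 14, 21, 19, 24, 5, 8, 18, 20, 25]; 1 leaf entered; closest P8.

== RESULT ==
[0, 11, 6, 4, 22, 23, 10, 3, 16, 27, 14, 21, 19, 24, 5, 8, 18, 20, 25]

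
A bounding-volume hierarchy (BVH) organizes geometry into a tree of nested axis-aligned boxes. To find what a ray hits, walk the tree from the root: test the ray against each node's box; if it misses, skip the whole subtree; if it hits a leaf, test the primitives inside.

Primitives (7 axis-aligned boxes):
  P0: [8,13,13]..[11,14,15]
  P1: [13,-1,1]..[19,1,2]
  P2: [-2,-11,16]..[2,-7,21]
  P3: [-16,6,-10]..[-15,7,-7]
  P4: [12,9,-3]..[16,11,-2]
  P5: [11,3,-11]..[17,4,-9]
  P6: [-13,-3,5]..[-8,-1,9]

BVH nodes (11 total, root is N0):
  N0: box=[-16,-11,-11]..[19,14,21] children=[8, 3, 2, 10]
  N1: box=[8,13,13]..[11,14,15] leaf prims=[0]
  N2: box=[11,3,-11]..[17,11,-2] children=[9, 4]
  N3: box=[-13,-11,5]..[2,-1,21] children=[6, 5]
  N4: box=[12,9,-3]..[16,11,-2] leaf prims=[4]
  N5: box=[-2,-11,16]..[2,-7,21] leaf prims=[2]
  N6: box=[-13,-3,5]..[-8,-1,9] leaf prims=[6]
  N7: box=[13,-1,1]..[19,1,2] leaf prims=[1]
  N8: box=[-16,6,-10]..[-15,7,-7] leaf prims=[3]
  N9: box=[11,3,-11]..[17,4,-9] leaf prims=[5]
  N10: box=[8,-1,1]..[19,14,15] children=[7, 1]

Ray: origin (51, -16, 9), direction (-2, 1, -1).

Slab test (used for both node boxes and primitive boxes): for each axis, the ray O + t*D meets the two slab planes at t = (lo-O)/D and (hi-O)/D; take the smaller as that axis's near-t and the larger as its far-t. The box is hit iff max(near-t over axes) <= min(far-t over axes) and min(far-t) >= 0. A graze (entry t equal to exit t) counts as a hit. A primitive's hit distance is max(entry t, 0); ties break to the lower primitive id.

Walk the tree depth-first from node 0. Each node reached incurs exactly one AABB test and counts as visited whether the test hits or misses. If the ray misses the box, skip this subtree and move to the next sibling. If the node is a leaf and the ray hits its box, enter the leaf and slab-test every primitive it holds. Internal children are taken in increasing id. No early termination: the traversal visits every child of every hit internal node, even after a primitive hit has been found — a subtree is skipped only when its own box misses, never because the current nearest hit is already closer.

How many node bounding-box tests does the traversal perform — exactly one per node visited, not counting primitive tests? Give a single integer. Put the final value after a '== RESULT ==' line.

Walk:
N0 x:[16,67/2] y:[5,30] z:[-12,20] -> hit [16,20], descend [2, 3, 8, 10]
  N2 x:[17,20] y:[19,27] z:[11,20] -> hit [19,20], descend [4, 9]
    N4 x:[35/2,39/2] y:[25,27] z:[11,12] -> miss, prune
    N9 x:[17,20] y:[19,20] z:[18,20] -> hit [19,20] leaf, test {P5@t=19}
  N3 x:[49/2,32] y:[5,15] z:[-12,4] -> miss, prune
  N8 x:[33,67/2] y:[22,23] z:[16,19] -> miss, prune
  N10 x:[16,43/2] y:[15,30] z:[-6,8] -> miss, prune

7 AABB tests over nodes [0, 2, 4, 9, 3, 8, 10]; 1 leaf entered; closest P5.

== RESULT ==
7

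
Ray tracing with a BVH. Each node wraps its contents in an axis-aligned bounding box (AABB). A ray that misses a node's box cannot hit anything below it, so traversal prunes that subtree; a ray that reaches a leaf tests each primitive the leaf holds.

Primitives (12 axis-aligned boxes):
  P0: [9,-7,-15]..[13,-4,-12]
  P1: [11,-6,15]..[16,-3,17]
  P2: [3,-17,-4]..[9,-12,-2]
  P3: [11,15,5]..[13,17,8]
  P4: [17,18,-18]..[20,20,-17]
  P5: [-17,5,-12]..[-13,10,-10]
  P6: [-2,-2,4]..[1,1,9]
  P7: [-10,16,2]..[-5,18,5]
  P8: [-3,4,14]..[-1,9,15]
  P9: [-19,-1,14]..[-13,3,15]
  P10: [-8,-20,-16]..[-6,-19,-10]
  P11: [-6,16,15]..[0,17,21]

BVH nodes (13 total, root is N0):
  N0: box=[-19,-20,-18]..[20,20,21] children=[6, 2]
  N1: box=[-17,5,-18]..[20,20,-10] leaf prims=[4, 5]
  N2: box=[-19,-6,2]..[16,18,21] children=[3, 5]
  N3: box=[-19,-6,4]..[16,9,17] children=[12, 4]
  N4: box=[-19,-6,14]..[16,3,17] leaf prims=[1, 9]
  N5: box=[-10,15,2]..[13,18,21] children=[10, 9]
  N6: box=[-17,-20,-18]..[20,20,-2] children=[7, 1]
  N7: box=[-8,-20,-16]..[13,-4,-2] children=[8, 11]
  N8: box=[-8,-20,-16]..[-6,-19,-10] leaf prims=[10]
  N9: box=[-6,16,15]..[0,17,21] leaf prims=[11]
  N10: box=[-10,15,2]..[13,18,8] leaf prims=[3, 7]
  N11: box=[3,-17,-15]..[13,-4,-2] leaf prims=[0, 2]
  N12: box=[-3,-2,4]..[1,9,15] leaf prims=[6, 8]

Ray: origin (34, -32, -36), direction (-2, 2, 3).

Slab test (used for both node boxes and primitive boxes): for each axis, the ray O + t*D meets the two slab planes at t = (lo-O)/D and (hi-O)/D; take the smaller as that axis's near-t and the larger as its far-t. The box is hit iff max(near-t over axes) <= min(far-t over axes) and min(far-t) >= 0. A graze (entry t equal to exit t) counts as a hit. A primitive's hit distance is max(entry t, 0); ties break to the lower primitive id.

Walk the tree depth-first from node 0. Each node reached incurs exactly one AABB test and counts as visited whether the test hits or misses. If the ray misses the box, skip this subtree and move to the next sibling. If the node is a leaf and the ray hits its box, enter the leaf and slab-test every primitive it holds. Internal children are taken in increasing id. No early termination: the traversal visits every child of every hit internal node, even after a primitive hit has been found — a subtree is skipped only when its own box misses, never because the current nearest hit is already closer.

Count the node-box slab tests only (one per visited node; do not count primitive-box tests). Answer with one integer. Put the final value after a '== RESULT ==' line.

Walk:
N0 x:[7,53/2] y:[6,26] z:[6,19] -> hit [7,19], descend [2, 6]
  N2 x:[9,53/2] y:[13,25] z:[38/3,19] -> hit [13,19], descend [3, 5]
    N3 x:[9,53/2] y:[13,41/2] z:[40/3,53/3] -> hit [40/3,53/3], descend [4, 12]
      N4 x:[9,53/2] y:[13,35/2] z:[50/3,53/3] -> hit [50/3,35/2] leaf, test {P1(miss), P9(miss)}
      N12 x:[33/2,37/2] y:[15,41/2] z:[40/3,17] -> hit [33/2,17] leaf, test {P6(miss), P8(miss)}
    N5 x:[21/2,22] y:[47/2,25] z:[38/3,19] -> miss, prune
  N6 x:[7,51/2] y:[6,26] z:[6,34/3] -> hit [7,34/3], descend [1, 7]
    N1 x:[7,51/2] y:[37/2,26] z:[6,26/3] -> miss, prune
    N7 x:[21/2,21] y:[6,14] z:[20/3,34/3] -> hit [21/2,34/3], descend [8, 11]
      N8 x:[20,21] y:[6,13/2] z:[20/3,26/3] -> miss, prune
      N11 x:[21/2,31/2] y:[15/2,14] z:[7,34/3] -> hit [21/2,34/3] leaf, test {P0(miss), P2(miss)}

11 AABB tests over nodes [0, 2, 3, 4, 12, 5, 6, 1, 7, 8, 11]; 3 leaves entered; closest miss.

== RESULT ==
11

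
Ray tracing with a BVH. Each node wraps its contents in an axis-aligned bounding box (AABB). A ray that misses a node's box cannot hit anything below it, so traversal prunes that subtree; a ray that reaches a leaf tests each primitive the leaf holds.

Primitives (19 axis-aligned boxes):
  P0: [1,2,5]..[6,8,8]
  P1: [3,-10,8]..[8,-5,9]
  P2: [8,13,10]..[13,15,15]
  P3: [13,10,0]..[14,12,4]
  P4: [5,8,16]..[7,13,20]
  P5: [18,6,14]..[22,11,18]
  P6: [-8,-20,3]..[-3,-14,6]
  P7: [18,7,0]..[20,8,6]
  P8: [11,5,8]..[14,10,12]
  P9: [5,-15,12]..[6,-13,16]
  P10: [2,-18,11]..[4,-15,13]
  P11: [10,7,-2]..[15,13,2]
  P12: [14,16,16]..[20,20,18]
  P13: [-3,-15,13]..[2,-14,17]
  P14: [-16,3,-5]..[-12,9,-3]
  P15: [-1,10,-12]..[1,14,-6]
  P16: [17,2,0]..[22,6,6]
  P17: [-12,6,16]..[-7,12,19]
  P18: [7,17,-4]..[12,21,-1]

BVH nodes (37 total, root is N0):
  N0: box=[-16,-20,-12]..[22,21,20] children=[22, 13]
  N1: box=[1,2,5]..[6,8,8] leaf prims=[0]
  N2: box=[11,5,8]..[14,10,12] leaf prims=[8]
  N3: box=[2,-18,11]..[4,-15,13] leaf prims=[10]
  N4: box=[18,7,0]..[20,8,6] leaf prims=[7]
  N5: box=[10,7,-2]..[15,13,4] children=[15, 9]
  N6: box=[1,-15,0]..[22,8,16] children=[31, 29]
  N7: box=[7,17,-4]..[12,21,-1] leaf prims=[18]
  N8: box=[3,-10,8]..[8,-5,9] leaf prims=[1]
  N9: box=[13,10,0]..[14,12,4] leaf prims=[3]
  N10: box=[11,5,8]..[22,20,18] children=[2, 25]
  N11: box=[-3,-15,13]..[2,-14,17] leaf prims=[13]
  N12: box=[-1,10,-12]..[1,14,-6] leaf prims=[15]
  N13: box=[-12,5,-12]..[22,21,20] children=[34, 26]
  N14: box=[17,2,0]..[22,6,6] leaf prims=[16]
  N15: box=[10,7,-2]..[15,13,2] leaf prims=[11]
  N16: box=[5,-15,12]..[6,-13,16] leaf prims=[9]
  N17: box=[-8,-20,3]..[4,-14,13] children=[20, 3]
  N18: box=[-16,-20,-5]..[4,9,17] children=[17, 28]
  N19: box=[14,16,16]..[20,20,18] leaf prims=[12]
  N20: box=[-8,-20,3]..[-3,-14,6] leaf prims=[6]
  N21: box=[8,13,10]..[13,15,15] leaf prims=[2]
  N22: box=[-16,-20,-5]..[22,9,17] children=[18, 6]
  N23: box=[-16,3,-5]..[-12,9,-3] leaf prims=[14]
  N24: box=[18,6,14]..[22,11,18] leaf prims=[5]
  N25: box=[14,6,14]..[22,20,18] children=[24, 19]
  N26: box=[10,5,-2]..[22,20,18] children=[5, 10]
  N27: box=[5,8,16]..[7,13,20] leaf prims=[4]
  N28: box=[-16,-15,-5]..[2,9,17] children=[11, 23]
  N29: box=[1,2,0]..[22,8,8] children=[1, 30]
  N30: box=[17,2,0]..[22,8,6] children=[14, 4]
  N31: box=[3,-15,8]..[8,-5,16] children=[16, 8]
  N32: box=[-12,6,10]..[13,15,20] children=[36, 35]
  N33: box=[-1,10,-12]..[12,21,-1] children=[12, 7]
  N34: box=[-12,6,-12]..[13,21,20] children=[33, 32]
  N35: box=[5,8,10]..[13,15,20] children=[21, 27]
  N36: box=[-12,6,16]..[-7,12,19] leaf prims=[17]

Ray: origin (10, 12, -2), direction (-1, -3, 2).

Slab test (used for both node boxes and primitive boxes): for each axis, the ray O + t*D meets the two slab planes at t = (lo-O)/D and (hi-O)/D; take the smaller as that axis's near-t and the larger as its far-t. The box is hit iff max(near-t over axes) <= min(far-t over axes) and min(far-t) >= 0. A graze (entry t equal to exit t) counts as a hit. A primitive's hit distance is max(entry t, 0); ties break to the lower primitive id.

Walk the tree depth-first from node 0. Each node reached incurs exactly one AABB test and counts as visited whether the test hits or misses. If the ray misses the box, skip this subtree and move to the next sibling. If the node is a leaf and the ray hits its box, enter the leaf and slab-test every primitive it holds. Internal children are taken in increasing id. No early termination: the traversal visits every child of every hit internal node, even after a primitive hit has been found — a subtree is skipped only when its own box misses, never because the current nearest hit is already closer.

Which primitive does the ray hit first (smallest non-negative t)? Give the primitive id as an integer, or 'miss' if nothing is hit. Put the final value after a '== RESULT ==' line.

Trace the traversal:
N0 x:[-12,26] y:[-3,32/3] z:[-5,11] -> hit [-3,32/3], descend [13, 22]
  N13 x:[-12,22] y:[-3,7/3] z:[-5,11] -> hit [-3,7/3], descend [26, 34]
    N26 x:[-12,0] y:[-8/3,7/3] z:[0,10] -> hit [0,0], descend [5, 10]
      N5 x:[-5,0] y:[-1/3,5/3] z:[0,3] -> hit [0,0], descend [9, 15]
        N9 x:[-4,-3] y:[0,2/3] z:[1,3] -> miss, prune
        N15 x:[-5,0] y:[-1/3,5/3] z:[0,2] -> hit [0,0] leaf, test {P11@t=0}
      N10 x:[-12,-1] y:[-8/3,7/3] z:[5,10] -> miss, prune
    N34 x:[-3,22] y:[-3,2] z:[-5,11] -> hit [-3,2], descend [32, 33]
      N32 x:[-3,22] y:[-1,2] z:[6,11] -> miss, prune
      N33 x:[-2,11] y:[-3,2/3] z:[-5,1/2] -> hit [-2,1/2], descend [7, 12]
        N7 x:[-2,3] y:[-3,-5/3] z:[-1,1/2] -> miss, prune
        N12 x:[9,11] y:[-2/3,2/3] z:[-5,-2] -> miss, prune
  N22 x:[-12,26] y:[1,32/3] z:[-3/2,19/2] -> hit [1,19/2], descend [6, 18]
    N6 x:[-12,9] y:[4/3,9] z:[1,9] -> hit [4/3,9], descend [29, 31]
      N29 x:[-12,9] y:[4/3,10/3] z:[1,5] -> hit [4/3,10/3], descend [1, 30]
        N1 x:[4,9] y:[4/3,10/3] z:[7/2,5] -> miss, prune
        N30 x:[-12,-7] y:[4/3,10/3] z:[1,4] -> miss, prune
      N31 x:[2,7] y:[17/3,9] z:[5,9] -> hit [17/3,7], descend [8, 16]
        N8 x:[2,7] y:[17/3,22/3] z:[5,11/2] -> miss, prune
        N16 x:[4,5] y:[25/3,9] z:[7,9] -> miss, prune
    N18 x:[6,26] y:[1,32/3] z:[-3/2,19/2] -> hit [6,19/2], descend [17, 28]
      N17 x:[6,18] y:[26/3,32/3] z:[5/2,15/2] -> miss, prune
      N28 x:[8,26] y:[1,9] z:[-3/2,19/2] -> hit [8,9], descend [11, 23]
        N11 x:[8,13] y:[26/3,9] z:[15/2,19/2] -> hit [26/3,9] leaf, test {P13@t=26/3}
        N23 x:[22,26] y:[1,3] z:[-3/2,-1/2] -> miss, prune

Visited [0, 13, 26, 5, 9, 15, 10, 34, 32, 33, 7, 12, 22, 6, 29, 1, 30, 31, 8, 16, 18, 17, 28, 11, 23]. Tests: 25 box, 2 leaf. Nearest: P11.

== RESULT ==
11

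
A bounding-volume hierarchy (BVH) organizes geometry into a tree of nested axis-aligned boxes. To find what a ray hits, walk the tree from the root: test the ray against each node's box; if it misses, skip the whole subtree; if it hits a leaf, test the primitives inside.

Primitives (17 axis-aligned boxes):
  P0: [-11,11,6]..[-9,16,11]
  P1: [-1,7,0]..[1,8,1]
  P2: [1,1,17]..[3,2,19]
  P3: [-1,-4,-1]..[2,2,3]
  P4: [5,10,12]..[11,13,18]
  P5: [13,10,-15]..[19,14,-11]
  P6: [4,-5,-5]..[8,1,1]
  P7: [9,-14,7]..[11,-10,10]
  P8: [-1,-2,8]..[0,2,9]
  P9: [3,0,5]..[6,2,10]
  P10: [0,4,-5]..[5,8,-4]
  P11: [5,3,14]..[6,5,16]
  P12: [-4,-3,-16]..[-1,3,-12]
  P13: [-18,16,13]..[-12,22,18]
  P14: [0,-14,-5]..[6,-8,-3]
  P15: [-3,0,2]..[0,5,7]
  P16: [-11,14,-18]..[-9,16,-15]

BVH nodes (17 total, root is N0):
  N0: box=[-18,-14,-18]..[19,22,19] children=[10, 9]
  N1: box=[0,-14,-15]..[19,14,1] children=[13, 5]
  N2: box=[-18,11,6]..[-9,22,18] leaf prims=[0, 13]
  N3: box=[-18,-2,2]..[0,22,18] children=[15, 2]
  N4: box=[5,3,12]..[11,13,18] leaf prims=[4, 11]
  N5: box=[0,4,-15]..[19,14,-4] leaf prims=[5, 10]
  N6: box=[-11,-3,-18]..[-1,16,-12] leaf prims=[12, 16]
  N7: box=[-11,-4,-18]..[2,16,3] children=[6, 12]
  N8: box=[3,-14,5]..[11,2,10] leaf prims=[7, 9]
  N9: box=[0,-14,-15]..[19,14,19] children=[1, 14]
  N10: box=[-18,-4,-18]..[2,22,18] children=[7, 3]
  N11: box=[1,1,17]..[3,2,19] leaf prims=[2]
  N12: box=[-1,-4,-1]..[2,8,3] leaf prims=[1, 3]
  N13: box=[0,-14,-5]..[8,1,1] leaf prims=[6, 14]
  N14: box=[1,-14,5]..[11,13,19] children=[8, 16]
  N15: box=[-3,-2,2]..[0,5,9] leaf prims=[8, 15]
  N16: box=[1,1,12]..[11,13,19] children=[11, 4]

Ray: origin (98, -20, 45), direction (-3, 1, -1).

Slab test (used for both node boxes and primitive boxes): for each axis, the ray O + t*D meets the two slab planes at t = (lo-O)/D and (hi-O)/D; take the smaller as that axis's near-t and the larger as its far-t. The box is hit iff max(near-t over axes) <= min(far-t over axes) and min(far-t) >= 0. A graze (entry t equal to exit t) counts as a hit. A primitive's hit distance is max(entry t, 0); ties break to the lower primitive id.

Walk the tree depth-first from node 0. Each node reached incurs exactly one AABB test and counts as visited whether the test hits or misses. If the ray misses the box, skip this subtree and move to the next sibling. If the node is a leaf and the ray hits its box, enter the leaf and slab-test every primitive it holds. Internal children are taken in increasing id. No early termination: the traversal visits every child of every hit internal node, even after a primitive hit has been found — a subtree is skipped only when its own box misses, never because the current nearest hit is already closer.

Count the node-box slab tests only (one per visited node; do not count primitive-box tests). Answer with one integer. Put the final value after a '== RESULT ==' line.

Traverse from the root:
N0 x:[79/3,116/3] y:[6,42] z:[26,63] -> hit [79/3,116/3], descend [9, 10]
  N9 x:[79/3,98/3] y:[6,34] z:[26,60] -> hit [79/3,98/3], descend [1, 14]
    N1 x:[79/3,98/3] y:[6,34] z:[44,60] -> miss, prune
    N14 x:[29,97/3] y:[6,33] z:[26,40] -> hit [29,97/3], descend [8, 16]
      N8 x:[29,95/3] y:[6,22] z:[35,40] -> miss, prune
      N16 x:[29,97/3] y:[21,33] z:[26,33] -> hit [29,97/3], descend [4, 11]
        N4 x:[29,31] y:[23,33] z:[27,33] -> hit [29,31] leaf, test {P4@t=30, P11(miss)}
        N11 x:[95/3,97/3] y:[21,22] z:[26,28] -> miss, prune
  N10 x:[32,116/3] y:[16,42] z:[27,63] -> hit [32,116/3], descend [3, 7]
    N3 x:[98/3,116/3] y:[18,42] z:[27,43] -> hit [98/3,116/3], descend [2, 15]
      N2 x:[107/3,116/3] y:[31,42] z:[27,39] -> hit [107/3,116/3] leaf, test {P0@t=107/3, P13(miss)}
      N15 x:[98/3,101/3] y:[18,25] z:[36,43] -> miss, prune
    N7 x:[32,109/3] y:[16,36] z:[42,63] -> miss, prune

Visited [0, 9, 1, 14, 8, 16, 4, 11, 10, 3, 2, 15, 7]. Tests: 13 box, 2 leaf. Nearest: P4.

== RESULT ==
13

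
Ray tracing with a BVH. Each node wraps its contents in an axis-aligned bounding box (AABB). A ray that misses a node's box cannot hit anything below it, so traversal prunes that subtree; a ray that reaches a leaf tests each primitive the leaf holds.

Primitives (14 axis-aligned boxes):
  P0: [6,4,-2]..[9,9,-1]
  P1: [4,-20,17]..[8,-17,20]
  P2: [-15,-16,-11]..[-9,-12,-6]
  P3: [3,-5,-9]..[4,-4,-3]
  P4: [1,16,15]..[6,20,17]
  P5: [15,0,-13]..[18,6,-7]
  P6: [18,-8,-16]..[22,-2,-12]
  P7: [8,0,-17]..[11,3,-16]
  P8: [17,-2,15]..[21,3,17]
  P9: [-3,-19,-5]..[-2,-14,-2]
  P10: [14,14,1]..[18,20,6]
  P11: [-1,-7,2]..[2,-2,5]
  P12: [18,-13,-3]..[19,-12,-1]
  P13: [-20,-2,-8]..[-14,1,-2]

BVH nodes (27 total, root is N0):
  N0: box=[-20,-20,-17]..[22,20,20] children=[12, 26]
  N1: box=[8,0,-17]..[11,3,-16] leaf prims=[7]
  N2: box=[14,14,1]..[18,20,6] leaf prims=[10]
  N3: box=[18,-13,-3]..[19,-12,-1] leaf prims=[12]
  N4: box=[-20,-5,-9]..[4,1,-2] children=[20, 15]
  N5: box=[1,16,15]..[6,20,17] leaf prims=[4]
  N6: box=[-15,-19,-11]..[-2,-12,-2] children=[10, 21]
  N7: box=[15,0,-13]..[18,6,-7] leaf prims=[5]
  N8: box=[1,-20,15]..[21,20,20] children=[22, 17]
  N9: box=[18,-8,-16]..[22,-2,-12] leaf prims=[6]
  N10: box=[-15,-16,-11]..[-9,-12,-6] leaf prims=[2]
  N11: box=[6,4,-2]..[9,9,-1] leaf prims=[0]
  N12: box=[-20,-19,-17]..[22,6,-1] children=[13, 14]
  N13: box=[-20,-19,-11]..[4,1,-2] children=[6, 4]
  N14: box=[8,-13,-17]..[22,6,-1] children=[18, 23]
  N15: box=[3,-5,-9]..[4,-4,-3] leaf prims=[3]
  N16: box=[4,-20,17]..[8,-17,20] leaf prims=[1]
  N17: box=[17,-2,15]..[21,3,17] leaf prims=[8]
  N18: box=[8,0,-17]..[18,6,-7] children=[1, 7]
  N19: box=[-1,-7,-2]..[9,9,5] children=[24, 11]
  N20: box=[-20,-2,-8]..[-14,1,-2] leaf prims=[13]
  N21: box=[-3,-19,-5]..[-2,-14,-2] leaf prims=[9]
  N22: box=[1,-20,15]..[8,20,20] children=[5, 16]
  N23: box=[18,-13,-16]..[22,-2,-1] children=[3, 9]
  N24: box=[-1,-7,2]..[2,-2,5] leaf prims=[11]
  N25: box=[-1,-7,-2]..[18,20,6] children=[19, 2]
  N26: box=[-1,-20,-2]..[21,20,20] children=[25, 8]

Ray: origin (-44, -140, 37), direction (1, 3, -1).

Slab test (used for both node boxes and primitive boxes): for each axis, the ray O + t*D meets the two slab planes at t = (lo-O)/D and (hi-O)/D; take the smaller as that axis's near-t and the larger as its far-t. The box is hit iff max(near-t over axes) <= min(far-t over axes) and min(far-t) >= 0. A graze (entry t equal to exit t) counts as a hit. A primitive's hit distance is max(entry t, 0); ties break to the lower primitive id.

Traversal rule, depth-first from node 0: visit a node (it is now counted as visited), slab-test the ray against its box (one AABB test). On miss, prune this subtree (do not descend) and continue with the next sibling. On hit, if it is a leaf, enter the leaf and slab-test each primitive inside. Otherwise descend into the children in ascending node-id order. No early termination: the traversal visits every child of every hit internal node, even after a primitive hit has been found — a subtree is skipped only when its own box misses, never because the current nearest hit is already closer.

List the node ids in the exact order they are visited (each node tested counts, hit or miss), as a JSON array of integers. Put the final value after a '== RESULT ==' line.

Trace the traversal:
N0 x:[24,66] y:[40,160/3] z:[17,54] -> hit [40,160/3], descend [12, 26]
  N12 x:[24,66] y:[121/3,146/3] z:[38,54] -> hit [121/3,146/3], descend [13, 14]
    N13 x:[24,48] y:[121/3,47] z:[39,48] -> hit [121/3,47], descend [4, 6]
      N4 x:[24,48] y:[45,47] z:[39,46] -> hit [45,46], descend [15, 20]
        N15 x:[47,48] y:[45,136/3] z:[40,46] -> miss, prune
        N20 x:[24,30] y:[46,47] z:[39,45] -> miss, prune
      N6 x:[29,42] y:[121/3,128/3] z:[39,48] -> hit [121/3,42], descend [10, 21]
        N10 x:[29,35] y:[124/3,128/3] z:[43,48] -> miss, prune
        N21 x:[41,42] y:[121/3,42] z:[39,42] -> hit [41,42] leaf, test {P9@t=41}
    N14 x:[52,66] y:[127/3,146/3] z:[38,54] -> miss, prune
  N26 x:[43,65] y:[40,160/3] z:[17,39] -> miss, prune

Summary -> nodes [0, 12, 13, 4, 15, 20, 6, 10, 21, 14, 26]; box-tests=11; leaf-entries=1; first=P9

== RESULT ==
[0, 12, 13, 4, 15, 20, 6, 10, 21, 14, 26]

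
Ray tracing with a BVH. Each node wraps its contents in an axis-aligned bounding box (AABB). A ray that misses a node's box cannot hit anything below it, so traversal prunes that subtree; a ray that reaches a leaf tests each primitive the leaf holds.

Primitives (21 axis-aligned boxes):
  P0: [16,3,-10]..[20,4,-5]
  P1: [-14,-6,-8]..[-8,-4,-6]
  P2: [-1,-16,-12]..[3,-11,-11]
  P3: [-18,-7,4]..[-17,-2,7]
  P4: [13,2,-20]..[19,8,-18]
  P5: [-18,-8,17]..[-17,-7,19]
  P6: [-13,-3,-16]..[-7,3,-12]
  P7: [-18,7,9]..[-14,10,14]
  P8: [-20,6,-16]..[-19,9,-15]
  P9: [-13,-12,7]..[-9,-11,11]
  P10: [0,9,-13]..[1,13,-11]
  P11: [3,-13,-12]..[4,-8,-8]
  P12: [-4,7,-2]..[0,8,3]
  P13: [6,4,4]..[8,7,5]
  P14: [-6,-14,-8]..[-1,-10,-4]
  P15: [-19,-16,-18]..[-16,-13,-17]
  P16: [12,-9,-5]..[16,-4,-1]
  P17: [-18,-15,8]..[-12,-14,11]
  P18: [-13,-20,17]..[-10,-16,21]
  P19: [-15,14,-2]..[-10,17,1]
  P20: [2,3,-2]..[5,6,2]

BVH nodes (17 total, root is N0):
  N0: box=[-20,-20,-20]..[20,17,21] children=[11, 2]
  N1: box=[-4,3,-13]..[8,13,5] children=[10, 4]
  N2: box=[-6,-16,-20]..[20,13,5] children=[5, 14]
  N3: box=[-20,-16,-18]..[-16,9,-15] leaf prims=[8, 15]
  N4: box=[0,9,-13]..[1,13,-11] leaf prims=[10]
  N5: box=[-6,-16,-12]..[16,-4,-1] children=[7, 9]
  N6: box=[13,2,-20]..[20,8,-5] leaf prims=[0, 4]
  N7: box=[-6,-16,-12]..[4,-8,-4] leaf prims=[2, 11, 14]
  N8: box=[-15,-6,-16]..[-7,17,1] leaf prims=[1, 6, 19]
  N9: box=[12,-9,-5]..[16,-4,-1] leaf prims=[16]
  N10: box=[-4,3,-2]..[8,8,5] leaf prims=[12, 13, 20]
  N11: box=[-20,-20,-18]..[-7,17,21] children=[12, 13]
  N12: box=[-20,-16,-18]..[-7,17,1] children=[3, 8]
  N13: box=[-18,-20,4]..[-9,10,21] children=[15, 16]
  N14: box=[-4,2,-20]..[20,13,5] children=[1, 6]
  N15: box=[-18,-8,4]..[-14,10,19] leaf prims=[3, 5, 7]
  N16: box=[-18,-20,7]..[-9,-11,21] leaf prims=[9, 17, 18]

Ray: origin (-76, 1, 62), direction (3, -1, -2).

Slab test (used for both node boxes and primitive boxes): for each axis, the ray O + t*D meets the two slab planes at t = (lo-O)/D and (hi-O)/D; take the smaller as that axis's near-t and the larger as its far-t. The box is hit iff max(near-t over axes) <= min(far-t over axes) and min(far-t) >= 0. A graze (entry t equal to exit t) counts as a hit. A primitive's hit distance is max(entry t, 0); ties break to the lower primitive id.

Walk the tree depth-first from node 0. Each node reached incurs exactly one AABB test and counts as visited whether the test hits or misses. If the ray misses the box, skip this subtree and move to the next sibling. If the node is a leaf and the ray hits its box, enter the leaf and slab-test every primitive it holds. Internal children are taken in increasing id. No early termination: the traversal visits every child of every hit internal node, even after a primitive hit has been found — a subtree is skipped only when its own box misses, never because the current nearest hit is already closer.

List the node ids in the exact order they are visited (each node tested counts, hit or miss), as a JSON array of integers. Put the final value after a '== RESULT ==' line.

Traverse from the root:
N0 x:[56/3,32] y:[-16,21] z:[41/2,41] -> hit [41/2,21], descend [2, 11]
  N2 x:[70/3,32] y:[-12,17] z:[57/2,41] -> miss, prune
  N11 x:[56/3,23] y:[-16,21] z:[41/2,40] -> hit [41/2,21], descend [12, 13]
    N12 x:[56/3,23] y:[-16,17] z:[61/2,40] -> miss, prune
    N13 x:[58/3,67/3] y:[-9,21] z:[41/2,29] -> hit [41/2,21], descend [15, 16]
      N15 x:[58/3,62/3] y:[-9,9] z:[43/2,29] -> miss, prune
      N16 x:[58/3,67/3] y:[12,21] z:[41/2,55/2] -> hit [41/2,21] leaf, test {P9(miss), P17(miss), P18@t=21}

7 AABB tests over nodes [0, 2, 11, 12, 13, 15, 16]; 1 leaf entered; closest P18.

== RESULT ==
[0, 2, 11, 12, 13, 15, 16]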